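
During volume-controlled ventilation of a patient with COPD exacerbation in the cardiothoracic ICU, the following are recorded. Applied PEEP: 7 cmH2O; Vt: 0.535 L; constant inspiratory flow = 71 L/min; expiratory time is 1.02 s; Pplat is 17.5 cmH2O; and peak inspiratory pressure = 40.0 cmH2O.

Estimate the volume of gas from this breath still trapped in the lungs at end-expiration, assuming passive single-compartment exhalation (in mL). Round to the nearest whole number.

187

Flow: 71 L/min ÷ 60 = 1.1833 L/s.
R = (PIP − Pplat)/V̇ = (40.0 − 17.5) / 1.1833 = 22.5/1.1833 = 19.015 cmH2O·s/L.
C = Vt/(Pplat − PEEP) = 535.0 / (17.5 − 7) = 535.0/10.5 = 50.952 mL/cmH2O.
τ = R × C = 19.015 × 0.05095 L/cmH2O = 0.9688 s.
Fraction remaining = e^(−Te/τ) = e^(−1.02/0.9688) = 0.3489.
Trapped volume = 535.0 × 0.3489 = 186.66 mL.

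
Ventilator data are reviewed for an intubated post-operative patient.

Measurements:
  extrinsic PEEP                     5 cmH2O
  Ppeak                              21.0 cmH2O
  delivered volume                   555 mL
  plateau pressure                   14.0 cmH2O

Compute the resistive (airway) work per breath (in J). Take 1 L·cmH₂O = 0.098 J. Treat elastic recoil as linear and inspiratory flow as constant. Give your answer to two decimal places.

0.38

With constant inspiratory flow the resistive pressure is constant at PIP − Pplat = 21.0 − 14.0 = 7.0 cmH2O, so resistive work = 7.0 × 0.555 = 3.885 L·cmH2O.
× 0.098 J/(L·cmH2O) → 0.3807 J.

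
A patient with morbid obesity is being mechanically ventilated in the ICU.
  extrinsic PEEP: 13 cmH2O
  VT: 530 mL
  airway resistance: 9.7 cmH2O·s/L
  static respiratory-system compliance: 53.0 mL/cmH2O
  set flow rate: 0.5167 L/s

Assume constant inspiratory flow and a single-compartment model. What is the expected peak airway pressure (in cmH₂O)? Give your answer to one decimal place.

Equation of motion (constant flow): PIP = Vt/C + R·V̇ + PEEP.
PIP = 530/53.0 + 9.7×0.5167 + 13 = 10.0 + 5.012 + 13 = 28.012 cmH2O.

28.0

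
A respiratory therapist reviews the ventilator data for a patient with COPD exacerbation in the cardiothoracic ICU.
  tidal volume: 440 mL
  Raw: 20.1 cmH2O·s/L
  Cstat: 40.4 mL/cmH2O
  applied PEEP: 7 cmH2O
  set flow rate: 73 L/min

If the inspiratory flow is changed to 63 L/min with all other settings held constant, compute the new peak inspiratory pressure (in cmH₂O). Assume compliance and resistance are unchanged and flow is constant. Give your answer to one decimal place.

Flow: 73 L/min ÷ 60 = 1.2167 L/s.
New flow: 63 L/min ÷ 60 = 1.05 L/s.
PIP = Vt/C + R·V̇ + PEEP (constant-flow equation of motion).
Only the resistive term changes: ΔPIP = R × ΔV̇ = 20.1 × (1.05 − 1.2167) = 20.1 × -0.1667 = -3.351 cmH2O.
Original PIP = 440/40.4 + 20.1×1.2167 + 7 = 42.347 cmH2O; new PIP = 42.347 + (-3.351) = 38.996 cmH2O.

39.0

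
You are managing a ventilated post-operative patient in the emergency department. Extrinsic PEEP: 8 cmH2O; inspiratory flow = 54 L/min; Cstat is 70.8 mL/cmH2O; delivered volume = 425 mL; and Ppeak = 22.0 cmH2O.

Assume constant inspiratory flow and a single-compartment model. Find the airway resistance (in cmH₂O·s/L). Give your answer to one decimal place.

8.9

Flow: 54 L/min ÷ 60 = 0.9 L/s.
Equation of motion (constant flow): PIP = Vt/C + R·V̇ + PEEP.
R·V̇ = PIP − Vt/C − PEEP = 22.0 − 425/70.8 − 8 = 22.0 − 6.003 − 8 = 7.997 cmH2O.
R = 7.997 / 0.9 = 8.886 cmH2O·s/L.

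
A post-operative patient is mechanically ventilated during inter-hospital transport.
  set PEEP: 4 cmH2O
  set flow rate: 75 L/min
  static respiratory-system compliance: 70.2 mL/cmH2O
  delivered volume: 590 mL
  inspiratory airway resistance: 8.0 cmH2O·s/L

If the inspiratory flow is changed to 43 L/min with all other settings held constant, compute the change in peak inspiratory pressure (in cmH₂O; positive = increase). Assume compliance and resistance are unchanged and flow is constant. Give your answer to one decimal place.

Flow: 75 L/min ÷ 60 = 1.25 L/s.
New flow: 43 L/min ÷ 60 = 0.7167 L/s.
PIP = Vt/C + R·V̇ + PEEP (constant-flow equation of motion).
Only the resistive term changes: ΔPIP = R × ΔV̇ = 8.0 × (0.7167 − 1.25) = 8.0 × -0.5333 = -4.266 cmH2O.

-4.3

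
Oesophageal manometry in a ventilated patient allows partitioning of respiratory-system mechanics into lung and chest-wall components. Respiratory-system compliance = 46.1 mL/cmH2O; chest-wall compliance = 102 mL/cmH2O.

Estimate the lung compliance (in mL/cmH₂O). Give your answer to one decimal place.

84.1

1/CL = 1/Crs − 1/Ccw.
1/CL = 1/46.1 − 1/102 = 0.01189.
CL = 84.104 mL/cmH2O.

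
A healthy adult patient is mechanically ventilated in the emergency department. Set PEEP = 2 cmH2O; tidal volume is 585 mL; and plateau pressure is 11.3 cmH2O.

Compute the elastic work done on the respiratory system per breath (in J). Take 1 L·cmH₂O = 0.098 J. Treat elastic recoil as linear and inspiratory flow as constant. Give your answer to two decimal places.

Elastic work ≈ ½ × (Pplat − PEEP) × Vt = 0.5 × (11.3 − 2) × 0.585 L = 0.5 × 9.3 × 0.585 = 2.72 L·cmH2O.
× 0.098 J/(L·cmH2O) → 0.2666 J.

0.27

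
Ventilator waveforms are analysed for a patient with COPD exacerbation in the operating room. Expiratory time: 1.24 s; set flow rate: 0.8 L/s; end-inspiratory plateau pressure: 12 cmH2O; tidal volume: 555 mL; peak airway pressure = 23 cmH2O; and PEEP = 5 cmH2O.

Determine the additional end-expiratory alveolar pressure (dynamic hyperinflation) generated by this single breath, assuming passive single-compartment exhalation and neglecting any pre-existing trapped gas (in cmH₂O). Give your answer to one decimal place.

R = (PIP − Pplat)/V̇ = (23 − 12) / 0.8 = 11.0/0.8 = 13.75 cmH2O·s/L.
C = Vt/(Pplat − PEEP) = 555.0 / (12 − 5) = 555.0/7.0 = 79.286 mL/cmH2O.
τ = R × C = 13.75 × 0.07929 L/cmH2O = 1.09 s.
Fraction remaining = e^(−Te/τ) = e^(−1.24/1.09) = 0.3206; trapped volume = 555.0 × 0.3206 = 177.93 mL.
Additional alveolar pressure from trapping ≈ V_trapped / C = 177.93 / 79.286 = 2.244 cmH2O.

2.2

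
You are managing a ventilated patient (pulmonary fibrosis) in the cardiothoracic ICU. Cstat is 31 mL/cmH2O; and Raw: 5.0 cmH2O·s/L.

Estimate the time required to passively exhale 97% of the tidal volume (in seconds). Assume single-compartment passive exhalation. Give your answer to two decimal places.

τ = R × C = 5.0 × 31 mL/cmH2O = 5.0 × 0.031 L/cmH2O = 0.155 s.
Exhaled fraction f = 1 − e^(−t/τ) → t = −τ·ln(1 − f) = −0.155·ln(0.03) = 0.5435 s.

0.54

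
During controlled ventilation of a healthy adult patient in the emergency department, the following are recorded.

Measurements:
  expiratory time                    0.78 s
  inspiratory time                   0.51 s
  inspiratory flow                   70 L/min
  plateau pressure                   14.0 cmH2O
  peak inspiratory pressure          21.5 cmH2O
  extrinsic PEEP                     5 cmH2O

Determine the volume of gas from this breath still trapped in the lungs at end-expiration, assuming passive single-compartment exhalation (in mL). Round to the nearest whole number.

Flow: 70 L/min ÷ 60 = 1.1667 L/s.
Vt = flow × Ti = 1.1667 L/s × 0.51 s × 1000 mL/L = 595.02 mL.
R = (PIP − Pplat)/V̇ = (21.5 − 14.0) / 1.1667 = 7.5/1.1667 = 6.428 cmH2O·s/L.
C = Vt/(Pplat − PEEP) = 595.02 / (14.0 − 5) = 595.02/9.0 = 66.113 mL/cmH2O.
τ = R × C = 6.428 × 0.06611 L/cmH2O = 0.425 s.
Fraction remaining = e^(−Te/τ) = e^(−0.78/0.425) = 0.1596.
Trapped volume = 595.02 × 0.1596 = 94.965 mL.

95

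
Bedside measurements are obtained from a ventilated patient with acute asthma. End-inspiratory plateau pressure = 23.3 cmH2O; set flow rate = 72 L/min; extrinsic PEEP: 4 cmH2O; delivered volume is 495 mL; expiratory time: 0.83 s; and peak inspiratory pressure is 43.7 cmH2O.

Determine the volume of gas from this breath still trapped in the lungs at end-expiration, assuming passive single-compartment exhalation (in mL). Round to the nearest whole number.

Flow: 72 L/min ÷ 60 = 1.2 L/s.
R = (PIP − Pplat)/V̇ = (43.7 − 23.3) / 1.2 = 20.4/1.2 = 17.0 cmH2O·s/L.
C = Vt/(Pplat − PEEP) = 495.0 / (23.3 − 4) = 495.0/19.3 = 25.648 mL/cmH2O.
τ = R × C = 17.0 × 0.02565 L/cmH2O = 0.4361 s.
Fraction remaining = e^(−Te/τ) = e^(−0.83/0.4361) = 0.1491.
Trapped volume = 495.0 × 0.1491 = 73.805 mL.

74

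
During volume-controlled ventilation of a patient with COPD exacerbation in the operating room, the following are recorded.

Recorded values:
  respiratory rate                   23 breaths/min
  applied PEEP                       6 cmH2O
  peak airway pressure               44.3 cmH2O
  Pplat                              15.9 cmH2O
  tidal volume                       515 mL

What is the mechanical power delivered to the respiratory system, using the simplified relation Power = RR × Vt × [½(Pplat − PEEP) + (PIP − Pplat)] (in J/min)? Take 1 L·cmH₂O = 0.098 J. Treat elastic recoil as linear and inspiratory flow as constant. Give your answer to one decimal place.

Per-breath work = Vt × [½(Pplat−PEEP) + (PIP−Pplat)] = 0.515 × [0.5×9.9 + 28.4] = 0.515 × 33.35 = 17.175 L·cmH2O.
Power = 23 × 17.175 = 395.03 L·cmH2O/min.
× 0.098 J/(L·cmH2O) → 38.713 J/min.

38.7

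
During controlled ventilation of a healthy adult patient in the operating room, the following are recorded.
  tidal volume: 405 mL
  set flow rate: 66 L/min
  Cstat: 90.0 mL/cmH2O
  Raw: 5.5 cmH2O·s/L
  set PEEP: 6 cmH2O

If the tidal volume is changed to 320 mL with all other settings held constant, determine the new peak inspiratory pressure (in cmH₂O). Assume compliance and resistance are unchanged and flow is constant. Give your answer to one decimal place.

15.6

Flow: 66 L/min ÷ 60 = 1.1 L/s.
PIP = Vt/C + R·V̇ + PEEP (constant-flow equation of motion).
Only the elastic term changes: ΔPIP = ΔVt / C = (320 − 405) / 90.0 = -0.9444 cmH2O.
Original PIP = 405/90.0 + 5.5×1.1 + 6 = 16.55 cmH2O; new PIP = 16.55 + (-0.9444) = 15.606 cmH2O.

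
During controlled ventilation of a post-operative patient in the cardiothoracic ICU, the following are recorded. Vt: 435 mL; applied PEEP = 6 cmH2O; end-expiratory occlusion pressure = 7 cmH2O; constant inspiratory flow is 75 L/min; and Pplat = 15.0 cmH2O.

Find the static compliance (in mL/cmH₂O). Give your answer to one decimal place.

End-expiratory occlusion gives total PEEP = 7 cmH2O (intrinsic PEEP = 7 − 6 = 1). Use total PEEP for the elastic gradient.
Cstat = Vt / (Pplat − PEEPtotal) = 435 / (15.0 − 7) = 435 / 8.0 = 54.375 mL/cmH2O.

54.4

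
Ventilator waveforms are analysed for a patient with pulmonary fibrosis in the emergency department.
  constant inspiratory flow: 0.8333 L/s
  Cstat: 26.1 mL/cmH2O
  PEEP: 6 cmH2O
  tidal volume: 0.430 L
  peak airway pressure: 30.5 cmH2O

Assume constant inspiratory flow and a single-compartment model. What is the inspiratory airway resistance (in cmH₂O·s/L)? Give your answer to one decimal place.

9.6

Equation of motion (constant flow): PIP = Vt/C + R·V̇ + PEEP.
R·V̇ = PIP − Vt/C − PEEP = 30.5 − 430/26.1 − 6 = 30.5 − 16.475 − 6 = 8.025 cmH2O.
R = 8.025 / 0.8333 = 9.63 cmH2O·s/L.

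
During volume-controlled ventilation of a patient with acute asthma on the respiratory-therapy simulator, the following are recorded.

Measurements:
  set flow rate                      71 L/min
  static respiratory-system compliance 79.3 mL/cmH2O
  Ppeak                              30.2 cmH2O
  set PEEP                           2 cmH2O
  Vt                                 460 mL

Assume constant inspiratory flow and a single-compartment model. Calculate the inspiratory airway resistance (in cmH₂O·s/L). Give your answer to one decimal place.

18.9

Flow: 71 L/min ÷ 60 = 1.1833 L/s.
Equation of motion (constant flow): PIP = Vt/C + R·V̇ + PEEP.
R·V̇ = PIP − Vt/C − PEEP = 30.2 − 460/79.3 − 2 = 30.2 − 5.801 − 2 = 22.399 cmH2O.
R = 22.399 / 1.1833 = 18.929 cmH2O·s/L.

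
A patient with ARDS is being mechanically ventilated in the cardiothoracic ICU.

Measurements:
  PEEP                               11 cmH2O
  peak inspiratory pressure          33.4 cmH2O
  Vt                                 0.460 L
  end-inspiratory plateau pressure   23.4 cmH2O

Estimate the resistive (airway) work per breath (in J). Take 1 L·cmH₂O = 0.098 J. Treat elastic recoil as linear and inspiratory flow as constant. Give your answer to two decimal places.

With constant inspiratory flow the resistive pressure is constant at PIP − Pplat = 33.4 − 23.4 = 10.0 cmH2O, so resistive work = 10.0 × 0.460 = 4.6 L·cmH2O.
× 0.098 J/(L·cmH2O) → 0.4508 J.

0.45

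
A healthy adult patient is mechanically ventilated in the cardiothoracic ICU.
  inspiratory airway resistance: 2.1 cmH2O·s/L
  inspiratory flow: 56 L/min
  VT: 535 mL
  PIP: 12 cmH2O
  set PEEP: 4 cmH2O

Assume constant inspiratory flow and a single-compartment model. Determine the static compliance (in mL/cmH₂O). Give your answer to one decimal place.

88.6

Flow: 56 L/min ÷ 60 = 0.9333 L/s.
Equation of motion (constant flow): PIP = Vt/C + R·V̇ + PEEP.
Vt/C = PIP − R·V̇ − PEEP = 12 − 2.1×0.9333 − 4 = 12 − 1.96 − 4 = 6.04 cmH2O.
C = Vt / 6.04 = 535 / 6.04 = 88.576 mL/cmH2O.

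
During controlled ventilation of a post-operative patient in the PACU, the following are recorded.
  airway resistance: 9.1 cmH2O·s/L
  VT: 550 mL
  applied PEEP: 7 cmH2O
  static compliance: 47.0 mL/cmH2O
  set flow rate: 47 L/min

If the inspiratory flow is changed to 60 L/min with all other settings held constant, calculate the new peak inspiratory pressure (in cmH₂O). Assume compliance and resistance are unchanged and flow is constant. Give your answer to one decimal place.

Flow: 47 L/min ÷ 60 = 0.7833 L/s.
New flow: 60 L/min ÷ 60 = 1 L/s.
PIP = Vt/C + R·V̇ + PEEP (constant-flow equation of motion).
Only the resistive term changes: ΔPIP = R × ΔV̇ = 9.1 × (1 − 0.7833) = 9.1 × 0.2167 = 1.972 cmH2O.
Original PIP = 550/47.0 + 9.1×0.7833 + 7 = 25.83 cmH2O; new PIP = 25.83 + (1.972) = 27.802 cmH2O.

27.8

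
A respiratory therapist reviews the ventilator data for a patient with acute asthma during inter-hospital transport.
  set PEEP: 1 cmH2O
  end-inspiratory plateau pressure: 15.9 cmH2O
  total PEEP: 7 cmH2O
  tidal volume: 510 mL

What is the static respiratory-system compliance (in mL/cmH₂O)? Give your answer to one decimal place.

57.3

End-expiratory occlusion gives total PEEP = 7 cmH2O (intrinsic PEEP = 7 − 1 = 6). Use total PEEP for the elastic gradient.
Cstat = Vt / (Pplat − PEEPtotal) = 510 / (15.9 − 7) = 510 / 8.9 = 57.303 mL/cmH2O.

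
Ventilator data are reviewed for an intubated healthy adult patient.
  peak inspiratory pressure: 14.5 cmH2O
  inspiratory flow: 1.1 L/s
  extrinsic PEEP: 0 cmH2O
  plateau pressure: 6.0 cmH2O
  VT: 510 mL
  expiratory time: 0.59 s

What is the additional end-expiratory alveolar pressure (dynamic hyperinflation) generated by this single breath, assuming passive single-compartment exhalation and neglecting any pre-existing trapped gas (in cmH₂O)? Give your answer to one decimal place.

R = (PIP − Pplat)/V̇ = (14.5 − 6.0) / 1.1 = 8.5/1.1 = 7.727 cmH2O·s/L.
C = Vt/(Pplat − PEEP) = 510.0 / (6.0 − 0) = 510.0/6.0 = 85.0 mL/cmH2O.
τ = R × C = 7.727 × 0.085 L/cmH2O = 0.6568 s.
Fraction remaining = e^(−Te/τ) = e^(−0.59/0.6568) = 0.4073; trapped volume = 510.0 × 0.4073 = 207.72 mL.
Additional alveolar pressure from trapping ≈ V_trapped / C = 207.72 / 85.0 = 2.444 cmH2O.

2.4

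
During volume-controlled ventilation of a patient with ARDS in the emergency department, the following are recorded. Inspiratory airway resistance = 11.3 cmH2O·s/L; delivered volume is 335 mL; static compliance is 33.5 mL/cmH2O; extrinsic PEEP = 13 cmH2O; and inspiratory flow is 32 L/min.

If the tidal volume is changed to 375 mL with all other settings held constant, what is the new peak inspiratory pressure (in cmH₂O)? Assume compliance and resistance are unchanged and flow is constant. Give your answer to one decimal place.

30.2

Flow: 32 L/min ÷ 60 = 0.5333 L/s.
PIP = Vt/C + R·V̇ + PEEP (constant-flow equation of motion).
Only the elastic term changes: ΔPIP = ΔVt / C = (375 − 335) / 33.5 = 1.194 cmH2O.
Original PIP = 335/33.5 + 11.3×0.5333 + 13 = 29.026 cmH2O; new PIP = 29.026 + (1.194) = 30.22 cmH2O.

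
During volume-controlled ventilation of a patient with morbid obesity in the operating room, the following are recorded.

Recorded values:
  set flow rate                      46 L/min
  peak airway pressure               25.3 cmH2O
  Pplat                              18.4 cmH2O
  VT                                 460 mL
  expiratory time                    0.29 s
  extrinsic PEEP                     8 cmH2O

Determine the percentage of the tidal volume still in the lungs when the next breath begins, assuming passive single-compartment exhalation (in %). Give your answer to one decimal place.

48.3

Flow: 46 L/min ÷ 60 = 0.7667 L/s.
R = (PIP − Pplat)/V̇ = (25.3 − 18.4) / 0.7667 = 6.9/0.7667 = 9.0 cmH2O·s/L.
C = Vt/(Pplat − PEEP) = 460.0 / (18.4 − 8) = 460.0/10.4 = 44.231 mL/cmH2O.
τ = R × C = 9.0 × 0.04423 L/cmH2O = 0.3981 s.
Fraction remaining at end-expiration = e^(−Te/τ) = e^(−0.29/0.3981) = 0.4827 → 48.27%.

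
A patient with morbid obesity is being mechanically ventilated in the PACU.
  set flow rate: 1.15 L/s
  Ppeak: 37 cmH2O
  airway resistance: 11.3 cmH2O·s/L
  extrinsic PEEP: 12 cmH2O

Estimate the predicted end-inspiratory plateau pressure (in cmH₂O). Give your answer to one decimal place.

Pplat = PIP − Raw × flow = 37 − 11.3 × 1.15 = 37 − 12.995 = 24.005 cmH2O.

24.0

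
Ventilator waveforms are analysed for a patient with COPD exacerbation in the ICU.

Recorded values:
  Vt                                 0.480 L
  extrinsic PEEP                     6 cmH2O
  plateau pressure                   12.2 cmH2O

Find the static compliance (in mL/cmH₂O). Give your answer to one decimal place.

77.4

Cstat = Vt / (Pplat − PEEP) = 480 / (12.2 − 6) = 480 / 6.2 = 77.419 mL/cmH2O.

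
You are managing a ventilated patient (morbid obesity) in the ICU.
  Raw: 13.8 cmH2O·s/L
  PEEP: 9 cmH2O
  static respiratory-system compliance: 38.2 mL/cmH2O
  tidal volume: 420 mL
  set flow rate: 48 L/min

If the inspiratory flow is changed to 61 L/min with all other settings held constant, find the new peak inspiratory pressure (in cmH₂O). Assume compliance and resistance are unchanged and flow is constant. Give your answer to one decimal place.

Flow: 48 L/min ÷ 60 = 0.8 L/s.
New flow: 61 L/min ÷ 60 = 1.0167 L/s.
PIP = Vt/C + R·V̇ + PEEP (constant-flow equation of motion).
Only the resistive term changes: ΔPIP = R × ΔV̇ = 13.8 × (1.0167 − 0.8) = 13.8 × 0.2167 = 2.99 cmH2O.
Original PIP = 420/38.2 + 13.8×0.8 + 9 = 31.035 cmH2O; new PIP = 31.035 + (2.99) = 34.025 cmH2O.

34.0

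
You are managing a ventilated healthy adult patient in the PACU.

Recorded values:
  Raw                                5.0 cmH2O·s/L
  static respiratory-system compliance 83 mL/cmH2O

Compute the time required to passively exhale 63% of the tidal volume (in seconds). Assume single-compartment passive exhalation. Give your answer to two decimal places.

τ = R × C = 5.0 × 83 mL/cmH2O = 5.0 × 0.083 L/cmH2O = 0.415 s.
Exhaled fraction f = 1 − e^(−t/τ) → t = −τ·ln(1 − f) = −0.415·ln(0.37) = 0.4126 s.

0.41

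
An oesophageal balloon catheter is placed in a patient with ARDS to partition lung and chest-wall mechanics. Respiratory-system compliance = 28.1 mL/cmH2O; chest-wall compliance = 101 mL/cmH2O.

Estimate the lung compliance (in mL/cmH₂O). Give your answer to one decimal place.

38.9

1/CL = 1/Crs − 1/Ccw.
1/CL = 1/28.1 − 1/101 = 0.02569.
CL = 38.926 mL/cmH2O.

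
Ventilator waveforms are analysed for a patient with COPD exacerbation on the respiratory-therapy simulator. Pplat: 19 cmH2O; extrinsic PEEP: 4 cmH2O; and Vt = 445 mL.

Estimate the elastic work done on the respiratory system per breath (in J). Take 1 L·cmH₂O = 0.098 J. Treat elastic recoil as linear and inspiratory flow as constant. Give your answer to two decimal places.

0.33

Elastic work ≈ ½ × (Pplat − PEEP) × Vt = 0.5 × (19 − 4) × 0.445 L = 0.5 × 15.0 × 0.445 = 3.338 L·cmH2O.
× 0.098 J/(L·cmH2O) → 0.3271 J.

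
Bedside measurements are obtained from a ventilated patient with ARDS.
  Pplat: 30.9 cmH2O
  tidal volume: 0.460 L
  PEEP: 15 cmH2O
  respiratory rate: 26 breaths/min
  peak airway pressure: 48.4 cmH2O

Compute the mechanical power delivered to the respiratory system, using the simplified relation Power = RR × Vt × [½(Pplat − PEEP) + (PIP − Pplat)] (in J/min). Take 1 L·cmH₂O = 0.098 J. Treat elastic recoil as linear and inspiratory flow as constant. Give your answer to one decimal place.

Per-breath work = Vt × [½(Pplat−PEEP) + (PIP−Pplat)] = 0.460 × [0.5×15.9 + 17.5] = 0.460 × 25.45 = 11.707 L·cmH2O.
Power = 26 × 11.707 = 304.38 L·cmH2O/min.
× 0.098 J/(L·cmH2O) → 29.829 J/min.

29.8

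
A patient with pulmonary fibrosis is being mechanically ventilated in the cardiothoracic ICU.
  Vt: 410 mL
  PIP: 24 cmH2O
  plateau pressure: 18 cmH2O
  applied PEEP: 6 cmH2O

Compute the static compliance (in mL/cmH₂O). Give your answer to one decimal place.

Cstat = Vt / (Pplat − PEEP) = 410 / (18 − 6) = 410 / 12.0 = 34.167 mL/cmH2O.

34.2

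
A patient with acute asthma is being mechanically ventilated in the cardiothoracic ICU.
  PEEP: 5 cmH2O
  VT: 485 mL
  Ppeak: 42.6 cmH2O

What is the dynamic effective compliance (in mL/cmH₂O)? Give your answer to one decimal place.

12.9

Dynamic compliance = Vt / (PIP − PEEP) = 485 / (42.6 − 5) = 485 / 37.6 = 12.899 mL/cmH2O.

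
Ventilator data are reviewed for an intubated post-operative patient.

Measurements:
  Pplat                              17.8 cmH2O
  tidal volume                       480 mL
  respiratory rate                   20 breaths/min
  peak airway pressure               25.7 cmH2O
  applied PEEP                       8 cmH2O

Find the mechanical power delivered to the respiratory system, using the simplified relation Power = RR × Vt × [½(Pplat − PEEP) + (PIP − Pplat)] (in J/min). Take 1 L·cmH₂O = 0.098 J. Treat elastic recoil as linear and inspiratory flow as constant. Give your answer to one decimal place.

Per-breath work = Vt × [½(Pplat−PEEP) + (PIP−Pplat)] = 0.480 × [0.5×9.8 + 7.9] = 0.480 × 12.8 = 6.144 L·cmH2O.
Power = 20 × 6.144 = 122.88 L·cmH2O/min.
× 0.098 J/(L·cmH2O) → 12.042 J/min.

12.0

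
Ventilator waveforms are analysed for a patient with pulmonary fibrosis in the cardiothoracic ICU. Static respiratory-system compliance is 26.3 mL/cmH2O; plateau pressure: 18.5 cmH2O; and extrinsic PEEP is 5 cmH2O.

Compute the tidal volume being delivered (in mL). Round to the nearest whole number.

Vt = Cstat × (Pplat − PEEP) = 26.3 × (18.5 − 5) = 26.3 × 13.5 = 355.05 mL.

355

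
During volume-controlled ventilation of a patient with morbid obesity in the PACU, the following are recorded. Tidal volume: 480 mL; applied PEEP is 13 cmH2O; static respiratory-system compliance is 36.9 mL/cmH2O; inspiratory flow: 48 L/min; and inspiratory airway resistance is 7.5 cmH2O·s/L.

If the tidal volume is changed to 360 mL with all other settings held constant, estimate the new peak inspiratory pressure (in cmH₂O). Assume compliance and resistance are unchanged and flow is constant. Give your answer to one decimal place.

28.8

Flow: 48 L/min ÷ 60 = 0.8 L/s.
PIP = Vt/C + R·V̇ + PEEP (constant-flow equation of motion).
Only the elastic term changes: ΔPIP = ΔVt / C = (360 − 480) / 36.9 = -3.252 cmH2O.
Original PIP = 480/36.9 + 7.5×0.8 + 13 = 32.008 cmH2O; new PIP = 32.008 + (-3.252) = 28.756 cmH2O.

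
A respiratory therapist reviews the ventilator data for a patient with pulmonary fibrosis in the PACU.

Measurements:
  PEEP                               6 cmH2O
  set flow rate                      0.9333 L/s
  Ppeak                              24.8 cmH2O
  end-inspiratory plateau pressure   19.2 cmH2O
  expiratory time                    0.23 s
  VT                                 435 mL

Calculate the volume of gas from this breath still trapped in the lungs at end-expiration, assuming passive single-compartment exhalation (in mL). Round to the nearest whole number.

R = (PIP − Pplat)/V̇ = (24.8 − 19.2) / 0.9333 = 5.6/0.9333 = 6.0 cmH2O·s/L.
C = Vt/(Pplat − PEEP) = 435.0 / (19.2 − 6) = 435.0/13.2 = 32.955 mL/cmH2O.
τ = R × C = 6.0 × 0.03296 L/cmH2O = 0.1978 s.
Fraction remaining = e^(−Te/τ) = e^(−0.23/0.1978) = 0.3126.
Trapped volume = 435.0 × 0.3126 = 135.98 mL.

136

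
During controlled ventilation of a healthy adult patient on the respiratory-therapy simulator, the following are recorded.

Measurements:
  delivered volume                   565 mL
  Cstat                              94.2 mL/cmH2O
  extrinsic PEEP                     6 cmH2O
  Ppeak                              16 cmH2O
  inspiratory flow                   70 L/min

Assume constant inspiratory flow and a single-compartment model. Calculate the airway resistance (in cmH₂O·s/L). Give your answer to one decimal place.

3.4

Flow: 70 L/min ÷ 60 = 1.1667 L/s.
Equation of motion (constant flow): PIP = Vt/C + R·V̇ + PEEP.
R·V̇ = PIP − Vt/C − PEEP = 16 − 565/94.2 − 6 = 16 − 5.998 − 6 = 4.002 cmH2O.
R = 4.002 / 1.1667 = 3.43 cmH2O·s/L.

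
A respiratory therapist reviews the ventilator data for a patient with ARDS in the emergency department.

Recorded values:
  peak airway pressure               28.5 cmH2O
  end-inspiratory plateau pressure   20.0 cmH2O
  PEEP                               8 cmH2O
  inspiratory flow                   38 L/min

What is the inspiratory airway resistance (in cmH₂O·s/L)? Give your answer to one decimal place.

Flow: 38 L/min ÷ 60 = 0.6333 L/s.
Raw = (PIP − Pplat) / flow = (28.5 − 20.0) / 0.6333 = 8.5 / 0.6333 = 13.422 cmH2O·s/L.

13.4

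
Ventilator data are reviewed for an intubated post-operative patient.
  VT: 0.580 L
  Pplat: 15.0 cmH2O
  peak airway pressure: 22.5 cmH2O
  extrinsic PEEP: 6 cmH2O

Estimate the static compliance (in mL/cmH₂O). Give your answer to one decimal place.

Cstat = Vt / (Pplat − PEEP) = 580 / (15.0 − 6) = 580 / 9.0 = 64.444 mL/cmH2O.

64.4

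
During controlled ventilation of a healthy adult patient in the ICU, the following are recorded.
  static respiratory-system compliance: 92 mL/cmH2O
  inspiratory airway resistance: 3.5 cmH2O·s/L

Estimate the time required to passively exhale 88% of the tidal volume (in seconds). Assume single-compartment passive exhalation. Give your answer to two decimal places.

τ = R × C = 3.5 × 92 mL/cmH2O = 3.5 × 0.092 L/cmH2O = 0.322 s.
Exhaled fraction f = 1 − e^(−t/τ) → t = −τ·ln(1 − f) = −0.322·ln(0.12) = 0.6827 s.

0.68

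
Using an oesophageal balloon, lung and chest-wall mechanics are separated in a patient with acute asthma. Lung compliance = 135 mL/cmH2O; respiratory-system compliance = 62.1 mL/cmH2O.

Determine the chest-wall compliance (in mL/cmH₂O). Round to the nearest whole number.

1/Ccw = 1/Crs − 1/CL.
1/Ccw = 1/62.1 − 1/135 = 0.008696.
Ccw = 115.0 mL/cmH2O.

115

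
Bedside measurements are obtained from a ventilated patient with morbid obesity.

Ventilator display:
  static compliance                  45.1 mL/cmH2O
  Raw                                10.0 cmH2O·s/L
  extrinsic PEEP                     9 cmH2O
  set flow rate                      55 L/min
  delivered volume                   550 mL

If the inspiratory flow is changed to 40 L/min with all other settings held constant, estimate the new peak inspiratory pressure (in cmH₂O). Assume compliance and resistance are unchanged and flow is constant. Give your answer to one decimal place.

Flow: 55 L/min ÷ 60 = 0.9167 L/s.
New flow: 40 L/min ÷ 60 = 0.6667 L/s.
PIP = Vt/C + R·V̇ + PEEP (constant-flow equation of motion).
Only the resistive term changes: ΔPIP = R × ΔV̇ = 10.0 × (0.6667 − 0.9167) = 10.0 × -0.25 = -2.5 cmH2O.
Original PIP = 550/45.1 + 10.0×0.9167 + 9 = 30.362 cmH2O; new PIP = 30.362 + (-2.5) = 27.862 cmH2O.

27.9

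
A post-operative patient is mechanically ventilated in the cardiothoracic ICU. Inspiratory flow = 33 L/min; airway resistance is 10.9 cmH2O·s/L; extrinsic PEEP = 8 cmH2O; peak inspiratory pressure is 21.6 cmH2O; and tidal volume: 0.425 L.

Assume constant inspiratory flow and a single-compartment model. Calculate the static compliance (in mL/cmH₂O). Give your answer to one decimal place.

Flow: 33 L/min ÷ 60 = 0.55 L/s.
Equation of motion (constant flow): PIP = Vt/C + R·V̇ + PEEP.
Vt/C = PIP − R·V̇ − PEEP = 21.6 − 10.9×0.55 − 8 = 21.6 − 5.995 − 8 = 7.605 cmH2O.
C = Vt / 7.605 = 425 / 7.605 = 55.884 mL/cmH2O.

55.9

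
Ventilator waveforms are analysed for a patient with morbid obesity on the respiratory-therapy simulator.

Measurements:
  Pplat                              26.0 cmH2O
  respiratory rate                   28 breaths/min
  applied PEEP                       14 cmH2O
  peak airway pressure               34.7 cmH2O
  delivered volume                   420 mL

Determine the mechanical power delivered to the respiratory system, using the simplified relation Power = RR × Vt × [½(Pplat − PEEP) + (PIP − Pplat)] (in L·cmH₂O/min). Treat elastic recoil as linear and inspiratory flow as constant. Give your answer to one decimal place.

172.9

Per-breath work = Vt × [½(Pplat−PEEP) + (PIP−Pplat)] = 0.420 × [0.5×12.0 + 8.7] = 0.420 × 14.7 = 6.174 L·cmH2O.
Power = 28 × 6.174 = 172.87 L·cmH2O/min.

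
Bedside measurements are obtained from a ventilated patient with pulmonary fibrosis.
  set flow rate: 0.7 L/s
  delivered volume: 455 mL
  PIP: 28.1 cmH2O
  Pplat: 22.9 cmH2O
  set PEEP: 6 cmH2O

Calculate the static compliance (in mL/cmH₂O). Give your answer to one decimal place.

Cstat = Vt / (Pplat − PEEP) = 455 / (22.9 − 6) = 455 / 16.9 = 26.923 mL/cmH2O.

26.9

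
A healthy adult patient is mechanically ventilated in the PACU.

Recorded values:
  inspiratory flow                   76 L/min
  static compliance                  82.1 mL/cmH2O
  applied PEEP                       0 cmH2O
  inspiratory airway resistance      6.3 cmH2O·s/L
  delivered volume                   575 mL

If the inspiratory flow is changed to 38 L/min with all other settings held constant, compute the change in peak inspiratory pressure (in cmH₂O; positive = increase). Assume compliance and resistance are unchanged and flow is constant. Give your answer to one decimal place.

Flow: 76 L/min ÷ 60 = 1.2667 L/s.
New flow: 38 L/min ÷ 60 = 0.6333 L/s.
PIP = Vt/C + R·V̇ + PEEP (constant-flow equation of motion).
Only the resistive term changes: ΔPIP = R × ΔV̇ = 6.3 × (0.6333 − 1.2667) = 6.3 × -0.6334 = -3.99 cmH2O.

-4.0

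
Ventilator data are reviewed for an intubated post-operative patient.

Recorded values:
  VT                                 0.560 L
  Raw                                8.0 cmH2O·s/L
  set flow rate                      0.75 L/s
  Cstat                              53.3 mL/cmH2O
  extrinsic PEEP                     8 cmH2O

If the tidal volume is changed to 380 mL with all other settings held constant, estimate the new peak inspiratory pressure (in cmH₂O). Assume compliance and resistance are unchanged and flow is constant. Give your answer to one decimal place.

21.1

PIP = Vt/C + R·V̇ + PEEP (constant-flow equation of motion).
Only the elastic term changes: ΔPIP = ΔVt / C = (380 − 560) / 53.3 = -3.377 cmH2O.
Original PIP = 560/53.3 + 8.0×0.75 + 8 = 24.507 cmH2O; new PIP = 24.507 + (-3.377) = 21.13 cmH2O.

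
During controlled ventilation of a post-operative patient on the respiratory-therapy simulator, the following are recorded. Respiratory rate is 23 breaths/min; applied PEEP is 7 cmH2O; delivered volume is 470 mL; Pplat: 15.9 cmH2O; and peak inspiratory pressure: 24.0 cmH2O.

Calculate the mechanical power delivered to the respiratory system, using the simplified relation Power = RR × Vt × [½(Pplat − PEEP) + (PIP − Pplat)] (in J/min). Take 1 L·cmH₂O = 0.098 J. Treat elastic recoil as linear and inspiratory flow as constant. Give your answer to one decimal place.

Per-breath work = Vt × [½(Pplat−PEEP) + (PIP−Pplat)] = 0.470 × [0.5×8.9 + 8.1] = 0.470 × 12.55 = 5.899 L·cmH2O.
Power = 23 × 5.899 = 135.68 L·cmH2O/min.
× 0.098 J/(L·cmH2O) → 13.297 J/min.

13.3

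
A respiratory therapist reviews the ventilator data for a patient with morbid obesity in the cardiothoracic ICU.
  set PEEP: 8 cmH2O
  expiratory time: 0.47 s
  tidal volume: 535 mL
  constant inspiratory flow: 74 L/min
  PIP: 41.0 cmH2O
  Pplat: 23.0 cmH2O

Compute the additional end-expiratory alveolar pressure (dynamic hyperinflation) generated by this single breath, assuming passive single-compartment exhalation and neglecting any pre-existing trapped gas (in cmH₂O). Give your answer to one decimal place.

Flow: 74 L/min ÷ 60 = 1.2333 L/s.
R = (PIP − Pplat)/V̇ = (41.0 − 23.0) / 1.2333 = 18.0/1.2333 = 14.595 cmH2O·s/L.
C = Vt/(Pplat − PEEP) = 535.0 / (23.0 − 8) = 535.0/15.0 = 35.667 mL/cmH2O.
τ = R × C = 14.595 × 0.03567 L/cmH2O = 0.5206 s.
Fraction remaining = e^(−Te/τ) = e^(−0.47/0.5206) = 0.4054; trapped volume = 535.0 × 0.4054 = 216.89 mL.
Additional alveolar pressure from trapping ≈ V_trapped / C = 216.89 / 35.667 = 6.081 cmH2O.

6.1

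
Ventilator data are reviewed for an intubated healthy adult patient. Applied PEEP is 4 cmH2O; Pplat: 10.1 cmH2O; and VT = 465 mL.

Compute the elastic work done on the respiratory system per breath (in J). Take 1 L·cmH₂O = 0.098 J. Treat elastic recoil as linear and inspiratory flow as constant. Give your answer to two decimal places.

0.14

Elastic work ≈ ½ × (Pplat − PEEP) × Vt = 0.5 × (10.1 − 4) × 0.465 L = 0.5 × 6.1 × 0.465 = 1.418 L·cmH2O.
× 0.098 J/(L·cmH2O) → 0.139 J.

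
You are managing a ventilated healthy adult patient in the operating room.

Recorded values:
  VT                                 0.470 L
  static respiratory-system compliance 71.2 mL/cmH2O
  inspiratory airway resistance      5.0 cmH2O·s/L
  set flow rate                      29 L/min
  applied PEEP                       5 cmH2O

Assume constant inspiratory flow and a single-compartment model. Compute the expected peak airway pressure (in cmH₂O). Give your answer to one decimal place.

Flow: 29 L/min ÷ 60 = 0.4833 L/s.
Equation of motion (constant flow): PIP = Vt/C + R·V̇ + PEEP.
PIP = 470/71.2 + 5.0×0.4833 + 5 = 6.601 + 2.417 + 5 = 14.018 cmH2O.

14.0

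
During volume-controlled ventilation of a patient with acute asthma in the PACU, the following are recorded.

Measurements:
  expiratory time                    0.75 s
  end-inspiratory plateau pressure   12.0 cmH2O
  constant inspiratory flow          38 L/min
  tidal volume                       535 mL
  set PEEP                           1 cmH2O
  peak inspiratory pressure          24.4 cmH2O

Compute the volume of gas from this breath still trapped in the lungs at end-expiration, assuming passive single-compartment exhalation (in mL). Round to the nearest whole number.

243

Flow: 38 L/min ÷ 60 = 0.6333 L/s.
R = (PIP − Pplat)/V̇ = (24.4 − 12.0) / 0.6333 = 12.4/0.6333 = 19.58 cmH2O·s/L.
C = Vt/(Pplat − PEEP) = 535.0 / (12.0 − 1) = 535.0/11.0 = 48.636 mL/cmH2O.
τ = R × C = 19.58 × 0.04864 L/cmH2O = 0.9524 s.
Fraction remaining = e^(−Te/τ) = e^(−0.75/0.9524) = 0.455.
Trapped volume = 535.0 × 0.455 = 243.43 mL.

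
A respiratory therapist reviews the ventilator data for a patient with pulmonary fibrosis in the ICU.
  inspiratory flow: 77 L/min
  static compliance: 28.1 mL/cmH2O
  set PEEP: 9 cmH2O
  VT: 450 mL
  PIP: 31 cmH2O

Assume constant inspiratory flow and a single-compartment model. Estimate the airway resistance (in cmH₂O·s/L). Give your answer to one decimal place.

Flow: 77 L/min ÷ 60 = 1.2833 L/s.
Equation of motion (constant flow): PIP = Vt/C + R·V̇ + PEEP.
R·V̇ = PIP − Vt/C − PEEP = 31 − 450/28.1 − 9 = 31 − 16.014 − 9 = 5.986 cmH2O.
R = 5.986 / 1.2833 = 4.665 cmH2O·s/L.

4.7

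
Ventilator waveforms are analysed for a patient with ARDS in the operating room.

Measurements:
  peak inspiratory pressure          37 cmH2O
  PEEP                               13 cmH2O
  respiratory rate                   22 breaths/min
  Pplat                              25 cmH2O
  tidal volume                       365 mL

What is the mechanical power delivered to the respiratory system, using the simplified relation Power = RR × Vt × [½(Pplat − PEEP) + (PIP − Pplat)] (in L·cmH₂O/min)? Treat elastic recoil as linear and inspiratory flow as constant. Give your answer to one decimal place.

144.5

Per-breath work = Vt × [½(Pplat−PEEP) + (PIP−Pplat)] = 0.365 × [0.5×12.0 + 12.0] = 0.365 × 18.0 = 6.57 L·cmH2O.
Power = 22 × 6.57 = 144.54 L·cmH2O/min.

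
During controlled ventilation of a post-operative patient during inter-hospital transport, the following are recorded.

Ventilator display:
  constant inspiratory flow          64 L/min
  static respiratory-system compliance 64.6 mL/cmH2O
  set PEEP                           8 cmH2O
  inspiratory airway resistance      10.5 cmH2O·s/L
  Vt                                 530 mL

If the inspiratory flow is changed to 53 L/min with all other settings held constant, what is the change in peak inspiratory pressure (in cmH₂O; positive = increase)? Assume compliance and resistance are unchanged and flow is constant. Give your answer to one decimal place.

-1.9

Flow: 64 L/min ÷ 60 = 1.0667 L/s.
New flow: 53 L/min ÷ 60 = 0.8833 L/s.
PIP = Vt/C + R·V̇ + PEEP (constant-flow equation of motion).
Only the resistive term changes: ΔPIP = R × ΔV̇ = 10.5 × (0.8833 − 1.0667) = 10.5 × -0.1834 = -1.926 cmH2O.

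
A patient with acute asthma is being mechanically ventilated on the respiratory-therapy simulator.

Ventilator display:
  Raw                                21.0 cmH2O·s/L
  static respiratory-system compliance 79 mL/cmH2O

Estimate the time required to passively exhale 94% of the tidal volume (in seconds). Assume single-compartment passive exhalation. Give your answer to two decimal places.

4.67

τ = R × C = 21.0 × 79 mL/cmH2O = 21.0 × 0.079 L/cmH2O = 1.659 s.
Exhaled fraction f = 1 − e^(−t/τ) → t = −τ·ln(1 − f) = −1.659·ln(0.06) = 4.667 s.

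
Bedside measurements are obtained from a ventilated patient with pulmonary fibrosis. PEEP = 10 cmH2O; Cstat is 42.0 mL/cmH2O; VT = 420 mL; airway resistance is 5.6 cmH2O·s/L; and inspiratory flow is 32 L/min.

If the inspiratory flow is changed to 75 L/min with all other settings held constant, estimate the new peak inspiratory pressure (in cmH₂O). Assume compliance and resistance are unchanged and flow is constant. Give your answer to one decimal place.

Flow: 32 L/min ÷ 60 = 0.5333 L/s.
New flow: 75 L/min ÷ 60 = 1.25 L/s.
PIP = Vt/C + R·V̇ + PEEP (constant-flow equation of motion).
Only the resistive term changes: ΔPIP = R × ΔV̇ = 5.6 × (1.25 − 0.5333) = 5.6 × 0.7167 = 4.014 cmH2O.
Original PIP = 420/42.0 + 5.6×0.5333 + 10 = 22.986 cmH2O; new PIP = 22.986 + (4.014) = 27.0 cmH2O.

27.0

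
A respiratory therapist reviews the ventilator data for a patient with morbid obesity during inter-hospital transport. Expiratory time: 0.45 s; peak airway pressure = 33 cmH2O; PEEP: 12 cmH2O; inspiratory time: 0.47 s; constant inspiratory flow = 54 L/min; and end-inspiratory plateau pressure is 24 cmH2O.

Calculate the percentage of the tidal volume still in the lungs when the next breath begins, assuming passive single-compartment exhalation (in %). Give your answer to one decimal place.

Flow: 54 L/min ÷ 60 = 0.9 L/s.
Vt = flow × Ti = 0.9 L/s × 0.47 s × 1000 mL/L = 423.0 mL.
R = (PIP − Pplat)/V̇ = (33 − 24) / 0.9 = 9.0/0.9 = 10.0 cmH2O·s/L.
C = Vt/(Pplat − PEEP) = 423.0 / (24 − 12) = 423.0/12.0 = 35.25 mL/cmH2O.
τ = R × C = 10.0 × 0.03525 L/cmH2O = 0.3525 s.
Fraction remaining at end-expiration = e^(−Te/τ) = e^(−0.45/0.3525) = 0.279 → 27.9%.

27.9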